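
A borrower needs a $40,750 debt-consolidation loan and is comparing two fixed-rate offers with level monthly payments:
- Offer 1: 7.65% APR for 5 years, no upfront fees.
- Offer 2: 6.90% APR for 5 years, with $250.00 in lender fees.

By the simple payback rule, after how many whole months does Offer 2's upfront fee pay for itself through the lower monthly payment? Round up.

Offer 1: monthly rate = 7.65%/12 = 0.0063750; payment = 40,750 × 0.0063750 / (1 − (1+0.0063750)^−60) = $819.45.
Offer 2: monthly rate = 6.9%/12 = 0.0057500; payment = 40,750 × 0.0057500 / (1 − (1+0.0057500)^−60) = $804.98.
Monthly savings = $819.45 − $804.98 = $14.47.
Break-even = $250.00 / $14.47 = 17.28 → 18 months.

18 months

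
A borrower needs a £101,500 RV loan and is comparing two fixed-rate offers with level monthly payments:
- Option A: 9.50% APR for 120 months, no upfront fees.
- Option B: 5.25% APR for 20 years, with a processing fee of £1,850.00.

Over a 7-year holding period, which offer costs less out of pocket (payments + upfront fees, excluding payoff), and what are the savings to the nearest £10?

Option A: monthly rate = 9.5%/12 = 0.0079167; payment = 101,500 × 0.0079167 / (1 − (1+0.0079167)^−120) = £1,313.39.
Option B: at 5.25% the monthly rate is 0.0043750, so the payment is 101,500 × 0.0043750 / (1 − 1.0043750^−240) = £683.95.
Over 84 months: Option A costs 84 × £1,313.39 = £110,324.76; Option B costs 84 × £683.95 + £1,850.00 = £59,301.80.
Option B is cheaper by £110,324.76 − £59,301.80 = £51,022.96.

Option B by £51,020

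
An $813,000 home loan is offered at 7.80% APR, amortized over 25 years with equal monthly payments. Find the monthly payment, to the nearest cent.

$6,167.53

Monthly rate = 7.8%/12 = 0.0065000; payment = 813,000 × 0.0065000 / (1 − (1+0.0065000)^−300) = $6,167.53.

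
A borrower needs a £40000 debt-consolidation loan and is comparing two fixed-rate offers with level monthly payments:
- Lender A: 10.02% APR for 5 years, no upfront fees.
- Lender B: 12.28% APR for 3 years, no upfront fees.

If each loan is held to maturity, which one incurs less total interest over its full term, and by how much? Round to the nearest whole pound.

Lender B by £2,995

Lender A: monthly rate = 10.02%/12 = 0.0083500; payment = 40,000 × 0.0083500 / (1 − (1+0.0083500)^−60) = £850.28.
Total interest on Lender A = 60 × £850.28 − £40,000 = £11,016.80.
Lender B: at 12.28% the monthly rate is 0.0102333, so the payment is 40,000 × 0.0102333 / (1 − 1.0102333^−36) = £1,333.93.
Total interest on Lender B = 36 × £1,333.93 − £40,000 = £8,021.48.
Lender B is lower by £2,995.32.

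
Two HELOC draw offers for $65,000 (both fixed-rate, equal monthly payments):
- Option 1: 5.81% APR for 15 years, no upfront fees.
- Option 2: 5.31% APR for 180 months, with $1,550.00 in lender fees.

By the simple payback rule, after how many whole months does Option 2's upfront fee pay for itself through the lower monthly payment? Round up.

Option 1: at 5.81% the monthly rate is 0.0048417, so the payment is 65,000 × 0.0048417 / (1 − 1.0048417^−180) = $541.86.
Option 2: at 5.31% the monthly rate is 0.0044250, so the payment is 65,000 × 0.0044250 / (1 − 1.0044250^−180) = $524.57.
Monthly savings = $541.86 − $524.57 = $17.29.
Break-even = $1,550.00 / $17.29 = 89.65 → 90 months.

90 months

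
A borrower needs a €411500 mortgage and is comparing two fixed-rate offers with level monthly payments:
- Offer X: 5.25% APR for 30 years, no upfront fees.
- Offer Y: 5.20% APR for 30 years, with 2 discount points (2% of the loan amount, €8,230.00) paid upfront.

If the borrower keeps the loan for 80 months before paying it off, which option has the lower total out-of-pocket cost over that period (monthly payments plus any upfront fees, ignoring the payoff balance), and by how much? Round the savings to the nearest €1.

Offer X: monthly rate = 5.25%/12 = 0.0043750; payment = 411,500 × 0.0043750 / (1 − (1+0.0043750)^−360) = €2,272.32.
Offer Y: at 5.20% the monthly rate is 0.0043333, so the payment is 411,500 × 0.0043333 / (1 − 1.0043333^−360) = €2,259.59.
Over 80 months: Offer X costs 80 × €2,272.32 = €181,785.60; Offer Y costs 80 × €2,259.59 + €8,230.00 = €188,997.20.
Offer X is cheaper by €188,997.20 − €181,785.60 = €7,211.60.

Offer X by €7,212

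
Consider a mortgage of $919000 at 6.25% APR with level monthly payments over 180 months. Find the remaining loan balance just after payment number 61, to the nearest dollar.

With monthly rate i = 6.25%/12 = 0.0052083, the balance after k of n payments is P · [(1+i)^n − (1+i)^k] / [(1+i)^n − 1].
(1+0.0052083)^180 = 2.54738422 and (1+0.0052083)^61 = 1.37284308, so the balance is 919,000 × (2.54738422 − 1.37284308) / (2.54738422 − 1) = $697,566.45.

$697,566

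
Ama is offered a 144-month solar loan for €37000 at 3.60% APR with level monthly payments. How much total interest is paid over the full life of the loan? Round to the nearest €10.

€8,620

Monthly rate = 3.6%/12 = 0.0030000; payment = 37,000 × 0.0030000 / (1 − (1+0.0030000)^−144) = €316.81.
Total paid = 144 × €316.81 = €45,620.64; interest = €45,620.64 − €37,000 = €8,620.64.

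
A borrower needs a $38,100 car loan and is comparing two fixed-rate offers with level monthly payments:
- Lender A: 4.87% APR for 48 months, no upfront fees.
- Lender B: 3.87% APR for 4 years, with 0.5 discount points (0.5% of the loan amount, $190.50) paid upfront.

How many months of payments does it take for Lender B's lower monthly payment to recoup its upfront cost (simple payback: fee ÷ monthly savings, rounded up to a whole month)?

Lender A: monthly rate = 4.87%/12 = 0.0040583; payment = 38,100 × 0.0040583 / (1 − (1+0.0040583)^−48) = $875.17.
Lender B: at 3.87% the monthly rate is 0.0032250, so the payment is 38,100 × 0.0032250 / (1 − 1.0032250^−48) = $858.05.
Monthly savings = $875.17 − $858.05 = $17.12.
Break-even = $190.50 / $17.12 = 11.13 → 12 months.

12 months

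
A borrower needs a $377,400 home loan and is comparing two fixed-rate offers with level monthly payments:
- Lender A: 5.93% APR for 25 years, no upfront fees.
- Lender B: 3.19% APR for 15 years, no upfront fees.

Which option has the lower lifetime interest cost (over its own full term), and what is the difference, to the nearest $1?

Lender B by $249,283

Lender A: monthly rate = 5.93%/12 = 0.0049417; payment = 377,400 × 0.0049417 / (1 − (1+0.0049417)^−300) = $2,415.47.
Total interest on Lender A = 300 × $2,415.47 − $377,400 = $347,241.00.
Lender B: at 3.19% the monthly rate is 0.0026583, so the payment is 377,400 × 0.0026583 / (1 − 1.0026583^−180) = $2,640.88.
Total interest on Lender B = 180 × $2,640.88 − $377,400 = $97,958.40.
Lender B is lower by $249,282.60.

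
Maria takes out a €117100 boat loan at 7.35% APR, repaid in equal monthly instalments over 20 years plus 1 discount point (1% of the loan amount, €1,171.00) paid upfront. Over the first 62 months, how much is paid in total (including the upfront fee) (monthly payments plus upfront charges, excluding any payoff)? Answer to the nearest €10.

Monthly rate = 7.35%/12 = 0.0061250; payment = 117,100 × 0.0061250 / (1 − (1+0.0061250)^−240) = €932.64.
Total outlay = 62 × €932.64 + €1,171.00 = €58,994.68.

€58,990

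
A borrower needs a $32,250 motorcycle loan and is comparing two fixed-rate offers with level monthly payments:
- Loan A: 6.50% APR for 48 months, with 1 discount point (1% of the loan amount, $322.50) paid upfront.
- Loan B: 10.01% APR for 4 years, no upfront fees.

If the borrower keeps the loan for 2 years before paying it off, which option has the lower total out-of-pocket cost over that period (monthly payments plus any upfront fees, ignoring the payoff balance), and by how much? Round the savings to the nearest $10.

Loan A by $960

Loan A: monthly rate = 6.5%/12 = 0.0054167; payment = 32,250 × 0.0054167 / (1 − (1+0.0054167)^−48) = $764.81.
Loan B: at 10.01% the monthly rate is 0.0083417, so the payment is 32,250 × 0.0083417 / (1 − 1.0083417^−48) = $818.10.
Over 24 months: Loan A costs 24 × $764.81 + $322.50 = $18,677.94; Loan B costs 24 × $818.10 = $19,634.40.
Loan A is cheaper by $19,634.40 − $18,677.94 = $956.46.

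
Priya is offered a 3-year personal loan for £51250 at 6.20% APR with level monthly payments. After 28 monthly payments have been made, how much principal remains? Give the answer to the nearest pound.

With monthly rate i = 6.2%/12 = 0.0051667, the balance after k of n payments is P · [(1+i)^n − (1+i)^k] / [(1+i)^n − 1].
(1+0.0051667)^36 = 1.20384566 and (1+0.0051667)^28 = 1.15522396, so the balance is 51,250 × (1.20384566 − 1.15522396) / (1.20384566 − 1) = £12,224.26.

£12,224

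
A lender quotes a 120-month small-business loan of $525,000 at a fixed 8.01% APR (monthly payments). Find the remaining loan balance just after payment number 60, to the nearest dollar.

With monthly rate i = 8.01%/12 = 0.0066750, the balance after k of n payments is P · [(1+i)^n − (1+i)^k] / [(1+i)^n − 1].
(1+0.0066750)^120 = 2.22184626 and (1+0.0066750)^60 = 1.49058588, so the balance is 525,000 × (2.22184626 − 1.49058588) / (2.22184626 − 1) = $314,206.22.

$314,206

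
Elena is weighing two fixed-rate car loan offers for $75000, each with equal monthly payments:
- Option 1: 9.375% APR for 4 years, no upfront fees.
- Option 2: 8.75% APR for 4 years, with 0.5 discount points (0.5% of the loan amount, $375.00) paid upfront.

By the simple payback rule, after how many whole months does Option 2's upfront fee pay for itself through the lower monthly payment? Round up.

17 months

Option 1: monthly rate = 9.375%/12 = 0.0078125; payment = 75,000 × 0.0078125 / (1 − (1+0.0078125)^−48) = $1,879.76.
Option 2: monthly rate = 8.75%/12 = 0.0072917; payment = 75,000 × 0.0072917 / (1 − (1+0.0072917)^−48) = $1,857.49.
Monthly savings = $1,879.76 − $1,857.49 = $22.27.
Break-even = $375.00 / $22.27 = 16.84 → 17 months.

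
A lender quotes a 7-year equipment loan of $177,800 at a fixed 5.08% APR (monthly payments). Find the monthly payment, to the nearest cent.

$2,519.70

At 5.08% the monthly rate is 0.0042333, so the payment is 177,800 × 0.0042333 / (1 − 1.0042333^−84) = $2,519.70.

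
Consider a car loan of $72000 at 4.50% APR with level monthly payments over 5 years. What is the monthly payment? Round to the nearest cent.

At 4.50% the monthly rate is 0.0037500, so the payment is 72,000 × 0.0037500 / (1 − 1.0037500^−60) = $1,342.30.

$1,342.30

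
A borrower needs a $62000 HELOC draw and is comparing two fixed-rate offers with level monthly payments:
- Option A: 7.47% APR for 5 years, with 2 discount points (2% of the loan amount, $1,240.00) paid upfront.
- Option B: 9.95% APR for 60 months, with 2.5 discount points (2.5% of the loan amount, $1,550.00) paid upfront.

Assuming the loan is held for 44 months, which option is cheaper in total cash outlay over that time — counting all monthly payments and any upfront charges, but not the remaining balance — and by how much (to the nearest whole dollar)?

Option A: at 7.47% the monthly rate is 0.0062250, so the payment is 62,000 × 0.0062250 / (1 − 1.0062250^−60) = $1,241.47.
Option B: at 9.95% the monthly rate is 0.0082917, so the payment is 62,000 × 0.0082917 / (1 − 1.0082917^−60) = $1,315.79.
Over 44 months: Option A costs 44 × $1,241.47 + $1,240.00 = $55,864.68; Option B costs 44 × $1,315.79 + $1,550.00 = $59,444.76.
Option A is cheaper by $59,444.76 − $55,864.68 = $3,580.08.

Option A by $3,580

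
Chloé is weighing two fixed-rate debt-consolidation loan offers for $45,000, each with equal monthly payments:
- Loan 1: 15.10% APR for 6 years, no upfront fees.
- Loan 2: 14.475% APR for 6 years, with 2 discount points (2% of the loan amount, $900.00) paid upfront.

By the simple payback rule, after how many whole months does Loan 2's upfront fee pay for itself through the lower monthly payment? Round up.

Loan 1: monthly rate = 15.1%/12 = 0.0125833; payment = 45,000 × 0.0125833 / (1 − (1+0.0125833)^−72) = $953.97.
Loan 2: at 14.475% the monthly rate is 0.0120625, so the payment is 45,000 × 0.0120625 / (1 − 1.0120625^−72) = $938.74.
Monthly savings = $953.97 − $938.74 = $15.23.
Break-even = $900.00 / $15.23 = 59.09 → 60 months.

60 months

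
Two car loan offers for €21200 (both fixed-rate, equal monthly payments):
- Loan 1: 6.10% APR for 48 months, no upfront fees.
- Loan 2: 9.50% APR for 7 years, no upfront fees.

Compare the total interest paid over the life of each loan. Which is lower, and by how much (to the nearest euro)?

Loan 1: at 6.10% the monthly rate is 0.0050833, so the payment is 21,200 × 0.0050833 / (1 − 1.0050833^−48) = €498.86.
Total interest on Loan 1 = 48 × €498.86 − €21,200 = €2,745.28.
Loan 2: monthly rate = 9.5%/12 = 0.0079167; payment = 21,200 × 0.0079167 / (1 − (1+0.0079167)^−84) = €346.49.
Total interest on Loan 2 = 84 × €346.49 − €21,200 = €7,905.16.
Loan 1 is lower by €5,159.88.

Loan 1 by €5,160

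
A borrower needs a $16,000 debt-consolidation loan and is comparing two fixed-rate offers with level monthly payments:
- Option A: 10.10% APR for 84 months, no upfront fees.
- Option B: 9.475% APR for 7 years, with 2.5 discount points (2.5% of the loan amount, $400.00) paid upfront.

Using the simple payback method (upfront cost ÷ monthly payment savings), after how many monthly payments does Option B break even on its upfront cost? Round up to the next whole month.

78 months

Option A: at 10.10% the monthly rate is 0.0084167, so the payment is 16,000 × 0.0084167 / (1 − 1.0084167^−84) = $266.45.
Option B: monthly rate = 9.475%/12 = 0.0078958; payment = 16,000 × 0.0078958 / (1 − (1+0.0078958)^−84) = $261.30.
Monthly savings = $266.45 − $261.30 = $5.15.
Break-even = $400.00 / $5.15 = 77.67 → 78 months.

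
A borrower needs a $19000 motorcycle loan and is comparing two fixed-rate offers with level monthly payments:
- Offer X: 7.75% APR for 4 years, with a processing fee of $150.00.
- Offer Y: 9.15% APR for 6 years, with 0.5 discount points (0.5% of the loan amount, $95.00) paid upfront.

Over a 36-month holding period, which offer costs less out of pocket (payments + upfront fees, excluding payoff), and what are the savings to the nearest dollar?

Offer X: at 7.75% the monthly rate is 0.0064583, so the payment is 19,000 × 0.0064583 / (1 − 1.0064583^−48) = $461.62.
Offer Y: at 9.15% the monthly rate is 0.0076250, so the payment is 19,000 × 0.0076250 / (1 − 1.0076250^−72) = $343.90.
Over 36 months: Offer X costs 36 × $461.62 + $150.00 = $16,768.32; Offer Y costs 36 × $343.90 + $95.00 = $12,475.40.
Offer Y is cheaper by $16,768.32 − $12,475.40 = $4,292.92.

Offer Y by $4,293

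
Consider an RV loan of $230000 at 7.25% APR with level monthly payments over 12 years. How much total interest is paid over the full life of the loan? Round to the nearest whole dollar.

Monthly rate = 7.25%/12 = 0.0060417; payment = 230,000 × 0.0060417 / (1 − (1+0.0060417)^−144) = $2,396.04.
Total paid = 144 × $2,396.04 = $345,029.76; interest = $345,029.76 − $230,000 = $115,029.76.

$115,030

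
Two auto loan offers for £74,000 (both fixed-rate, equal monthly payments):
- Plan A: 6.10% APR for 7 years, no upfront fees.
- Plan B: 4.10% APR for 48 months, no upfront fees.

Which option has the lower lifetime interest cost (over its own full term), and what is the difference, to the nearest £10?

Plan A: at 6.10% the monthly rate is 0.0050833, so the payment is 74,000 × 0.0050833 / (1 − 1.0050833^−84) = £1,084.58.
Total interest on Plan A = 84 × £1,084.58 − £74,000 = £17,104.72.
Plan B: at 4.10% the monthly rate is 0.0034167, so the payment is 74,000 × 0.0034167 / (1 − 1.0034167^−48) = £1,674.16.
Total interest on Plan B = 48 × £1,674.16 − £74,000 = £6,359.68.
Plan B is lower by £10,745.04.

Plan B by £10,750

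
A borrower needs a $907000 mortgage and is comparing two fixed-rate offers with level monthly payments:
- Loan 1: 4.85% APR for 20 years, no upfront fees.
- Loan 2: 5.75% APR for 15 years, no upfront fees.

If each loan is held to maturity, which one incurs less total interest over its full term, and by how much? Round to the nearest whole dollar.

Loan 2 by $62,888

Loan 1: at 4.85% the monthly rate is 0.0040417, so the payment is 907,000 × 0.0040417 / (1 − 1.0040417^−240) = $5,910.90.
Total interest on Loan 1 = 240 × $5,910.90 − $907,000 = $511,616.00.
Loan 2: monthly rate = 5.75%/12 = 0.0047917; payment = 907,000 × 0.0047917 / (1 − (1+0.0047917)^−180) = $7,531.82.
Total interest on Loan 2 = 180 × $7,531.82 − $907,000 = $448,727.60.
Loan 2 is lower by $62,888.40.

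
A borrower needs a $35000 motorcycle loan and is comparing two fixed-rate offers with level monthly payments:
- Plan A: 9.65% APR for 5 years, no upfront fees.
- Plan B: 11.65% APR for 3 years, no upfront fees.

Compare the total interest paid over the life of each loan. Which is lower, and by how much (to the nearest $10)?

Plan B by $2,620

Plan A: monthly rate = 9.65%/12 = 0.0080417; payment = 35,000 × 0.0080417 / (1 − (1+0.0080417)^−60) = $737.63.
Total interest on Plan A = 60 × $737.63 − $35,000 = $9,257.80.
Plan B: monthly rate = 11.65%/12 = 0.0097083; payment = 35,000 × 0.0097083 / (1 − (1+0.0097083)^−36) = $1,156.66.
Total interest on Plan B = 36 × $1,156.66 − $35,000 = $6,639.76.
Plan B is lower by $2,618.04.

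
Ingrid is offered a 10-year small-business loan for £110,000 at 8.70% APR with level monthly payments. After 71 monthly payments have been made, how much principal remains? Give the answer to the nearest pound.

With monthly rate i = 8.7%/12 = 0.0072500, the balance after k of n payments is P · [(1+i)^n − (1+i)^k] / [(1+i)^n − 1].
(1+0.0072500)^120 = 2.37943106 and (1+0.0072500)^71 = 1.67011586, so the balance is 110,000 × (2.37943106 − 1.67011586) / (2.37943106 − 1) = £56,562.94.

£56,563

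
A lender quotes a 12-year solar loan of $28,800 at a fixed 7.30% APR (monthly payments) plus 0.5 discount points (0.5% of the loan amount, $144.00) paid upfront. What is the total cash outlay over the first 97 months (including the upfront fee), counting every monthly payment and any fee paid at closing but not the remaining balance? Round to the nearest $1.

Monthly rate = 7.3%/12 = 0.0060833; payment = 28,800 × 0.0060833 / (1 − (1+0.0060833)^−144) = $300.80.
Total outlay = 97 × $300.80 + $144.00 = $29,321.60.

$29,322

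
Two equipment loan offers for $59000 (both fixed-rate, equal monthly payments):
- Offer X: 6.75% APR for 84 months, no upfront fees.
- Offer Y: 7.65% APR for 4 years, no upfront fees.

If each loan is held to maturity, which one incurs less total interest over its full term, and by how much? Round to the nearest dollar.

Offer X: monthly rate = 6.75%/12 = 0.0056250; payment = 59,000 × 0.0056250 / (1 − (1+0.0056250)^−84) = $883.28.
Total interest on Offer X = 84 × $883.28 − $59,000 = $15,195.52.
Offer Y: monthly rate = 7.65%/12 = 0.0063750; payment = 59,000 × 0.0063750 / (1 − (1+0.0063750)^−48) = $1,430.69.
Total interest on Offer Y = 48 × $1,430.69 − $59,000 = $9,673.12.
Offer Y is lower by $5,522.40.

Offer Y by $5,522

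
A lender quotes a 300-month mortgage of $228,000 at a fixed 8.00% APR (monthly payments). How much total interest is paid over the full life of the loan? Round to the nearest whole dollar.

$299,922

At 8.00% the monthly rate is 0.0066667, so the payment is 228,000 × 0.0066667 / (1 − 1.0066667^−300) = $1,759.74.
Total paid = 300 × $1,759.74 = $527,922.00; interest = $527,922.00 − $228,000 = $299,922.00.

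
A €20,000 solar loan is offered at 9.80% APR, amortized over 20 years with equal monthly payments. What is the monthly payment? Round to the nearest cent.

€190.36

Monthly rate = 9.8%/12 = 0.0081667; payment = 20,000 × 0.0081667 / (1 − (1+0.0081667)^−240) = €190.36.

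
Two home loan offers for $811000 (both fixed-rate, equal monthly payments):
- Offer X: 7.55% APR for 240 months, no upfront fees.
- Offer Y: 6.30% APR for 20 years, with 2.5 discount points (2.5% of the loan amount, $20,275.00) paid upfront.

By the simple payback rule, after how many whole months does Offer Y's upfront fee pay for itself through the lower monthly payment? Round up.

34 months

Offer X: at 7.55% the monthly rate is 0.0062917, so the payment is 811,000 × 0.0062917 / (1 − 1.0062917^−240) = $6,558.18.
Offer Y: monthly rate = 6.3%/12 = 0.0052500; payment = 811,000 × 0.0052500 / (1 − (1+0.0052500)^−240) = $5,951.49.
Monthly savings = $6,558.18 − $5,951.49 = $606.69.
Break-even = $20,275.00 / $606.69 = 33.42 → 34 months.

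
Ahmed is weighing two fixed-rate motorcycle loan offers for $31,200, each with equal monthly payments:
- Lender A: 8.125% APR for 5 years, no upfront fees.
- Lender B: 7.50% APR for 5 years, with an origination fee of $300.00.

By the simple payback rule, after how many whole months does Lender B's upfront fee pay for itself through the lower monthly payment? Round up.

Lender A: at 8.125% the monthly rate is 0.0067708, so the payment is 31,200 × 0.0067708 / (1 − 1.0067708^−60) = $634.49.
Lender B: at 7.50% the monthly rate is 0.0062500, so the payment is 31,200 × 0.0062500 / (1 − 1.0062500^−60) = $625.18.
Monthly savings = $634.49 − $625.18 = $9.31.
Break-even = $300.00 / $9.31 = 32.22 → 33 months.

33 months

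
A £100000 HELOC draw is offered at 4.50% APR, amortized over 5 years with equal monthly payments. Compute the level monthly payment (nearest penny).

At 4.50% the monthly rate is 0.0037500, so the payment is 100,000 × 0.0037500 / (1 − 1.0037500^−60) = £1,864.30.

£1,864.30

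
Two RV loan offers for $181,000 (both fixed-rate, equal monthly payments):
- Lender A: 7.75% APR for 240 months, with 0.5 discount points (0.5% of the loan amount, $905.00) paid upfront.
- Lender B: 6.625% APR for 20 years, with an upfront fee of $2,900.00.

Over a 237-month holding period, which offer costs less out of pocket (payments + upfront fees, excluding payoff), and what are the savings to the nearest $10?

Lender B by $27,170

Lender A: monthly rate = 7.75%/12 = 0.0064583; payment = 181,000 × 0.0064583 / (1 − (1+0.0064583)^−240) = $1,485.92.
Lender B: monthly rate = 6.625%/12 = 0.0055208; payment = 181,000 × 0.0055208 / (1 − (1+0.0055208)^−240) = $1,362.84.
Over 237 months: Lender A costs 237 × $1,485.92 + $905.00 = $353,068.04; Lender B costs 237 × $1,362.84 + $2,900.00 = $325,893.08.
Lender B is cheaper by $353,068.04 − $325,893.08 = $27,174.96.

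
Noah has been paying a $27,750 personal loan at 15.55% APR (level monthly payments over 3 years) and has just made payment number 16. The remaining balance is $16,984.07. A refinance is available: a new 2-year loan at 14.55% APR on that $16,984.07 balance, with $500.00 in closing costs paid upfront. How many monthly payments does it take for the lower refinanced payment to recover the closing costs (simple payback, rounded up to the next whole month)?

Current payment = 27,750 × 15.55%/12 / (1 − (1+0.0129583)^−36) = $969.45.
Refinanced payment = 16,984.07 × 0.0121250 / (1 − (1+0.0121250)^−24) = $819.87.
Monthly savings = $969.45 − $819.87 = $149.58.
Break-even = $500.00 / $149.58 = 3.34 → 4 months.

4 months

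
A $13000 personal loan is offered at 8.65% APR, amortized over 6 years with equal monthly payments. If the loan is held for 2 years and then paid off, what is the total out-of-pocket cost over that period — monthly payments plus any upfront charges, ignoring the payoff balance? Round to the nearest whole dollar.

$5,570

Monthly rate = 8.65%/12 = 0.0072083; payment = 13,000 × 0.0072083 / (1 − (1+0.0072083)^−72) = $232.08.
Total outlay = 24 × $232.08 = $5,569.92.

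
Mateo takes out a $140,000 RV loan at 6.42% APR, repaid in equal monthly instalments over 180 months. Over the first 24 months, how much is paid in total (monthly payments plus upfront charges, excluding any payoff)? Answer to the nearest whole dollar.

$29,122

At 6.42% the monthly rate is 0.0053500, so the payment is 140,000 × 0.0053500 / (1 − 1.0053500^−180) = $1,213.40.
Total outlay = 24 × $1,213.40 = $29,121.60.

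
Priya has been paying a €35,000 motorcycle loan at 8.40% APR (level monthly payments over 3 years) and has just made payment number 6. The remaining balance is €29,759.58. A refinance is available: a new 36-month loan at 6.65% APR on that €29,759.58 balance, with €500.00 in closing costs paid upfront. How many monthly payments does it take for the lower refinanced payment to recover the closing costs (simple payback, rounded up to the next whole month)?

3 months

Current payment = 35,000 × 8.4%/12 / (1 − (1+0.0070000)^−36) = €1,103.24.
Refinanced payment = 29,759.58 × 0.0055417 / (1 − (1+0.0055417)^−36) = €914.13.
Monthly savings = €1,103.24 − €914.13 = €189.11.
Break-even = €500.00 / €189.11 = 2.64 → 3 months.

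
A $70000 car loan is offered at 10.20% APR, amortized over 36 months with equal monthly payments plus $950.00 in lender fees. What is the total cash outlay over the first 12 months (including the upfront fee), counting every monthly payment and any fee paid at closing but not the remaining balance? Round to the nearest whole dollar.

At 10.20% the monthly rate is 0.0085000, so the payment is 70,000 × 0.0085000 / (1 − 1.0085000^−36) = $2,265.28.
Total outlay = 12 × $2,265.28 + $950.00 = $28,133.36.

$28,133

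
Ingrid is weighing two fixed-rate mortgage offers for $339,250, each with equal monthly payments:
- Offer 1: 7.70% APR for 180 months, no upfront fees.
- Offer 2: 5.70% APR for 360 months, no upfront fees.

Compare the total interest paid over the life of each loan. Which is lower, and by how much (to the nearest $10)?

Offer 1 by $135,800

Offer 1: at 7.70% the monthly rate is 0.0064167, so the payment is 339,250 × 0.0064167 / (1 − 1.0064167^−180) = $3,183.57.
Total interest on Offer 1 = 180 × $3,183.57 − $339,250 = $233,792.60.
Offer 2: at 5.70% the monthly rate is 0.0047500, so the payment is 339,250 × 0.0047500 / (1 − 1.0047500^−360) = $1,969.01.
Total interest on Offer 2 = 360 × $1,969.01 − $339,250 = $369,593.60.
Offer 1 is lower by $135,801.00.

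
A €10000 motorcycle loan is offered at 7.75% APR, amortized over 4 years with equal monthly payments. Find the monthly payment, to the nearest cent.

Monthly rate = 7.75%/12 = 0.0064583; payment = 10,000 × 0.0064583 / (1 − (1+0.0064583)^−48) = €242.96.

€242.96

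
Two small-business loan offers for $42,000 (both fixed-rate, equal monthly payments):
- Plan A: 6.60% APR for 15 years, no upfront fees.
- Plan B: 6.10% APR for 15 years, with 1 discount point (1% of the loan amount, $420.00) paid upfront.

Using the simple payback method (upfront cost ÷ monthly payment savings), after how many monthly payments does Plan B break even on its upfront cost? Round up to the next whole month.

37 months

Plan A: monthly rate = 6.6%/12 = 0.0055000; payment = 42,000 × 0.0055000 / (1 − (1+0.0055000)^−180) = $368.18.
Plan B: at 6.10% the monthly rate is 0.0050833, so the payment is 42,000 × 0.0050833 / (1 − 1.0050833^−180) = $356.69.
Monthly savings = $368.18 − $356.69 = $11.49.
Break-even = $420.00 / $11.49 = 36.55 → 37 months.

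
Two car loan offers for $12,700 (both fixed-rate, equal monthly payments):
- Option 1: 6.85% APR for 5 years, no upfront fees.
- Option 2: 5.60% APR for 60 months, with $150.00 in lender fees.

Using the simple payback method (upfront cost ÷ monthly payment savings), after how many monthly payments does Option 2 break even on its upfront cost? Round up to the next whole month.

Option 1: at 6.85% the monthly rate is 0.0057083, so the payment is 12,700 × 0.0057083 / (1 − 1.0057083^−60) = $250.58.
Option 2: at 5.60% the monthly rate is 0.0046667, so the payment is 12,700 × 0.0046667 / (1 − 1.0046667^−60) = $243.17.
Monthly savings = $250.58 − $243.17 = $7.41.
Break-even = $150.00 / $7.41 = 20.24 → 21 months.

21 months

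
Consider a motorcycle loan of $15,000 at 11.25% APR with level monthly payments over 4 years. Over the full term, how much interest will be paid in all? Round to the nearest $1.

$3,696

Monthly rate = 11.25%/12 = 0.0093750; payment = 15,000 × 0.0093750 / (1 − (1+0.0093750)^−48) = $389.51.
Total paid = 48 × $389.51 = $18,696.48; interest = $18,696.48 − $15,000 = $3,696.48.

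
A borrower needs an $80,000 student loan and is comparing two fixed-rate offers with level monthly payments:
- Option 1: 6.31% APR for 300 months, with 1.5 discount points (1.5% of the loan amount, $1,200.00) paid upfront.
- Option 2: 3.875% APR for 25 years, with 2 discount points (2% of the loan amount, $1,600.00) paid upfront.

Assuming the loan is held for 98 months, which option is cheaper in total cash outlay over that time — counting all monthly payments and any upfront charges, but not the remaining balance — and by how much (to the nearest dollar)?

Option 1: at 6.31% the monthly rate is 0.0052583, so the payment is 80,000 × 0.0052583 / (1 − 1.0052583^−300) = $530.71.
Option 2: monthly rate = 3.875%/12 = 0.0032292; payment = 80,000 × 0.0032292 / (1 − (1+0.0032292)^−300) = $416.77.
Over 98 months: Option 1 costs 98 × $530.71 + $1,200.00 = $53,209.58; Option 2 costs 98 × $416.77 + $1,600.00 = $42,443.46.
Option 2 is cheaper by $53,209.58 − $42,443.46 = $10,766.12.

Option 2 by $10,766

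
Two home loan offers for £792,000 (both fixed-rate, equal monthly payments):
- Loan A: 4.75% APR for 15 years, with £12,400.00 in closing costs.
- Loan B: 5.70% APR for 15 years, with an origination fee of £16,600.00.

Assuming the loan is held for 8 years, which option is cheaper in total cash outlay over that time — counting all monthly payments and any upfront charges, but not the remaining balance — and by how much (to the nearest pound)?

Loan A by £42,142

Loan A: monthly rate = 4.75%/12 = 0.0039583; payment = 792,000 × 0.0039583 / (1 − (1+0.0039583)^−180) = £6,160.43.
Loan B: monthly rate = 5.7%/12 = 0.0047500; payment = 792,000 × 0.0047500 / (1 − (1+0.0047500)^−180) = £6,555.66.
Over 96 months: Loan A costs 96 × £6,160.43 + £12,400.00 = £603,801.28; Loan B costs 96 × £6,555.66 + £16,600.00 = £645,943.36.
Loan A is cheaper by £645,943.36 − £603,801.28 = £42,142.08.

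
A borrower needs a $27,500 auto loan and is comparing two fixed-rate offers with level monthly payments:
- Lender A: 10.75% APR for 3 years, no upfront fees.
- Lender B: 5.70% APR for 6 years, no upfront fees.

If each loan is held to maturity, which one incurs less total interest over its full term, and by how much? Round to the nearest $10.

Lender A by $240

Lender A: at 10.75% the monthly rate is 0.0089583, so the payment is 27,500 × 0.0089583 / (1 − 1.0089583^−36) = $897.06.
Total interest on Lender A = 36 × $897.06 − $27,500 = $4,794.16.
Lender B: monthly rate = 5.7%/12 = 0.0047500; payment = 27,500 × 0.0047500 / (1 − (1+0.0047500)^−72) = $451.87.
Total interest on Lender B = 72 × $451.87 − $27,500 = $5,034.64.
Lender A is lower by $240.48.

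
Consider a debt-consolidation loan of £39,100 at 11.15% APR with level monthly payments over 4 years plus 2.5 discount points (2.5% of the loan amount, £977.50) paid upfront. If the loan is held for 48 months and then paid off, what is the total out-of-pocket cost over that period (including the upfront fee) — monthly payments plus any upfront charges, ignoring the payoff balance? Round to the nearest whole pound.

Monthly rate = 11.15%/12 = 0.0092917; payment = 39,100 × 0.0092917 / (1 − (1+0.0092917)^−48) = £1,013.41.
Total outlay = 48 × £1,013.41 + £977.50 = £49,621.18.

£49,621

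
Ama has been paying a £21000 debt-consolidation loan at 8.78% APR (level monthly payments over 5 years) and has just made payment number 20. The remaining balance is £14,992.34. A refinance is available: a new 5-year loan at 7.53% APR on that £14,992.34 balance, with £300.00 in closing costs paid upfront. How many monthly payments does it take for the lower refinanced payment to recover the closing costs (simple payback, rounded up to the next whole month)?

Current payment = 21,000 × 8.78%/12 / (1 − (1+0.0073167)^−60) = £433.69.
Refinanced payment = 14,992.34 × 0.0062750 / (1 − (1+0.0062750)^−60) = £300.63.
Monthly savings = £433.69 − £300.63 = £133.06.
Break-even = £300.00 / £133.06 = 2.25 → 3 months.

3 months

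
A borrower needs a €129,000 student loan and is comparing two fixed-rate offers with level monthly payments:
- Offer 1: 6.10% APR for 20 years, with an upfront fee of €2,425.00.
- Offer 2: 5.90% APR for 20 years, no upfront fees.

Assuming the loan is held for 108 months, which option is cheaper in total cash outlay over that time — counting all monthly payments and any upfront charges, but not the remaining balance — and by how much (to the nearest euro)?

Offer 1: monthly rate = 6.1%/12 = 0.0050833; payment = 129,000 × 0.0050833 / (1 − (1+0.0050833)^−240) = €931.65.
Offer 2: monthly rate = 5.9%/12 = 0.0049167; payment = 129,000 × 0.0049167 / (1 − (1+0.0049167)^−240) = €916.77.
Over 108 months: Offer 1 costs 108 × €931.65 + €2,425.00 = €103,043.20; Offer 2 costs 108 × €916.77 = €99,011.16.
Offer 2 is cheaper by €103,043.20 − €99,011.16 = €4,032.04.

Offer 2 by €4,032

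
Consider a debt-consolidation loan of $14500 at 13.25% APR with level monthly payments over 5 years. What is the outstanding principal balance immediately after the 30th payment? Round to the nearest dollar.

With monthly rate i = 13.25%/12 = 0.0110417, the balance after k of n payments is P · [(1+i)^n − (1+i)^k] / [(1+i)^n − 1].
(1+0.0110417)^60 = 1.93260561 and (1+0.0110417)^30 = 1.39018186, so the balance is 14,500 × (1.93260561 − 1.39018186) / (1.93260561 − 1) = $8,433.52.

$8,434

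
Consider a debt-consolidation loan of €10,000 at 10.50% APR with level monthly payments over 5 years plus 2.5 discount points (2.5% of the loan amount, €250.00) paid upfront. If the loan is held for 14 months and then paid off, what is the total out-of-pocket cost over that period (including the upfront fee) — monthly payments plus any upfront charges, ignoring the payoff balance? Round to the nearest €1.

€3,259

Monthly rate = 10.5%/12 = 0.0087500; payment = 10,000 × 0.0087500 / (1 − (1+0.0087500)^−60) = €214.94.
Total outlay = 14 × €214.94 + €250.00 = €3,259.16.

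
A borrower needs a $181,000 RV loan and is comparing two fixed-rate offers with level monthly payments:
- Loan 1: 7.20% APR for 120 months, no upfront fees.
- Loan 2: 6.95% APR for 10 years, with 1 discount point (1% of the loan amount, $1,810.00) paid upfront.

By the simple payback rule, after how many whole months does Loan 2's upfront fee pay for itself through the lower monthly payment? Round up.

78 months

Loan 1: at 7.20% the monthly rate is 0.0060000, so the payment is 181,000 × 0.0060000 / (1 − 1.0060000^−120) = $2,120.27.
Loan 2: monthly rate = 6.95%/12 = 0.0057917; payment = 181,000 × 0.0057917 / (1 − (1+0.0057917)^−120) = $2,096.90.
Monthly savings = $2,120.27 − $2,096.90 = $23.37.
Break-even = $1,810.00 / $23.37 = 77.45 → 78 months.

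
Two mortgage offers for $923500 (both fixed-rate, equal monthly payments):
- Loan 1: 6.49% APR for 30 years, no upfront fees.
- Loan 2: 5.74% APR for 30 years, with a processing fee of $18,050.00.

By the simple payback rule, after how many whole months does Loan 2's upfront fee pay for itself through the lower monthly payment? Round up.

Loan 1: monthly rate = 6.49%/12 = 0.0054083; payment = 923,500 × 0.0054083 / (1 − (1+0.0054083)^−360) = $5,831.08.
Loan 2: at 5.74% the monthly rate is 0.0047833, so the payment is 923,500 × 0.0047833 / (1 − 1.0047833^−360) = $5,383.43.
Monthly savings = $5,831.08 − $5,383.43 = $447.65.
Break-even = $18,050.00 / $447.65 = 40.32 → 41 months.

41 months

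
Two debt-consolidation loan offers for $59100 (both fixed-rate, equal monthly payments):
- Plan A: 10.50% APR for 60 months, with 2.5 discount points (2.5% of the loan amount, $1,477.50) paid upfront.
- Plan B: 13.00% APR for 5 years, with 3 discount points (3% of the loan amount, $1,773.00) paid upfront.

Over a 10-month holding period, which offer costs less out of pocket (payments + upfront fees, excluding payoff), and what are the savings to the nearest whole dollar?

Plan A: at 10.50% the monthly rate is 0.0087500, so the payment is 59,100 × 0.0087500 / (1 − 1.0087500^−60) = $1,270.29.
Plan B: at 13.00% the monthly rate is 0.0108333, so the payment is 59,100 × 0.0108333 / (1 − 1.0108333^−60) = $1,344.71.
Over 10 months: Plan A costs 10 × $1,270.29 + $1,477.50 = $14,180.40; Plan B costs 10 × $1,344.71 + $1,773.00 = $15,220.10.
Plan A is cheaper by $15,220.10 − $14,180.40 = $1,039.70.

Plan A by $1,040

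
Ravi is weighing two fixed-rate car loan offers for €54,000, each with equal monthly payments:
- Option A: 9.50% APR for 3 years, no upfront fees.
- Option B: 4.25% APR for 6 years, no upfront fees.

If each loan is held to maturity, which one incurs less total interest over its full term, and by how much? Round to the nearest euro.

Option A: monthly rate = 9.5%/12 = 0.0079167; payment = 54,000 × 0.0079167 / (1 − (1+0.0079167)^−36) = €1,729.78.
Total interest on Option A = 36 × €1,729.78 − €54,000 = €8,272.08.
Option B: at 4.25% the monthly rate is 0.0035417, so the payment is 54,000 × 0.0035417 / (1 − 1.0035417^−72) = €851.00.
Total interest on Option B = 72 × €851.00 − €54,000 = €7,272.00.
Option B is lower by €1,000.08.

Option B by €1,000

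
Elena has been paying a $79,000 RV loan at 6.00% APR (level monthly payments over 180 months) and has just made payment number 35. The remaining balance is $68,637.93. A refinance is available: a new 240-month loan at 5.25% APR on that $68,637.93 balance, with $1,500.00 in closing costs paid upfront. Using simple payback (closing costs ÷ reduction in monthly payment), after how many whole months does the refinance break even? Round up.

Current payment = 79,000 × 6%/12 / (1 − (1+0.0050000)^−180) = $666.65.
Refinanced payment = 68,637.93 × 0.0043750 / (1 − (1+0.0043750)^−240) = $462.51.
Monthly savings = $666.65 − $462.51 = $204.14.
Break-even = $1,500.00 / $204.14 = 7.35 → 8 months.

8 months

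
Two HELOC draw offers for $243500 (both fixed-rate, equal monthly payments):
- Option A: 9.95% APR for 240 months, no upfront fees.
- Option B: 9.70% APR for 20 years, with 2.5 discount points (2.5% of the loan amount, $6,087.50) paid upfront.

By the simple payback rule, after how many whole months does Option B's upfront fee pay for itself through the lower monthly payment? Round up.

Option A: at 9.95% the monthly rate is 0.0082917, so the payment is 243,500 × 0.0082917 / (1 − 1.0082917^−240) = $2,341.77.
Option B: monthly rate = 9.7%/12 = 0.0080833; payment = 243,500 × 0.0080833 / (1 − (1+0.0080833)^−240) = $2,301.64.
Monthly savings = $2,341.77 − $2,301.64 = $40.13.
Break-even = $6,087.50 / $40.13 = 151.69 → 152 months.

152 months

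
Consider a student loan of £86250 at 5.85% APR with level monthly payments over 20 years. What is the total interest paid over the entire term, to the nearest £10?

£60,270

At 5.85% the monthly rate is 0.0048750, so the payment is 86,250 × 0.0048750 / (1 − 1.0048750^−240) = £610.48.
Total paid = 240 × £610.48 = £146,515.20; interest = £146,515.20 − £86,250 = £60,265.20.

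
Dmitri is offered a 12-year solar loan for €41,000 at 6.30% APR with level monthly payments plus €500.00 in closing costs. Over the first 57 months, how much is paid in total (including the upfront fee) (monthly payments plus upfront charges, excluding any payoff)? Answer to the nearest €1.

At 6.30% the monthly rate is 0.0052500, so the payment is 41,000 × 0.0052500 / (1 − 1.0052500^−144) = €406.49.
Total outlay = 57 × €406.49 + €500.00 = €23,669.93.

€23,670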